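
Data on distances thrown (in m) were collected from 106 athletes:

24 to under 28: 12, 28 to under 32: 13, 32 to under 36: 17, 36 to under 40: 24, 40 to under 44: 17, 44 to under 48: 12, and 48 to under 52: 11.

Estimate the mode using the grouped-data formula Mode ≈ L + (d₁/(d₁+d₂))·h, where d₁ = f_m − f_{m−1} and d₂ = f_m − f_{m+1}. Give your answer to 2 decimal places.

Modal class: 36 to under 40 (highest frequency 24).
d₁ = 24 − 17 = 7, d₂ = 24 − 17 = 7
Mode ≈ 36 + (7/(7+7)) × 4 = 36 + 2.0000 = 38.0000

38.00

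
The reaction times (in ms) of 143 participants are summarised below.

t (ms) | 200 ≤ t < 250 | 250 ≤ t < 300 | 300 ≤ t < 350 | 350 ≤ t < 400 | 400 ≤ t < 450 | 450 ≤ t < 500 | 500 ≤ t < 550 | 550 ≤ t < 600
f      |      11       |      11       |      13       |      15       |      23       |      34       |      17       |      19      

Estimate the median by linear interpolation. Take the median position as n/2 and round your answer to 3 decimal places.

446.739

Cumulative frequencies: 11, 22, 35, 50, 73, 107, 124, 143
n = 143; position = n/2 = 71.5.
This falls in the class 400 ≤ t < 450: L = 400, F = 50, f = 23, h = 50.
Median ≈ 400 + ((71.5 − 50) / 23) × 50 = 446.7391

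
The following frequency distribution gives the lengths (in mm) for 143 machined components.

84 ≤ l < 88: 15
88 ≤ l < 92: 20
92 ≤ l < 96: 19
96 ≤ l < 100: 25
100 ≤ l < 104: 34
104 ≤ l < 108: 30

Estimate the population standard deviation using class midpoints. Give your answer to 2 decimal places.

Midpoints: 86, 90, 94, 98, 102, 106
n = 143, Σfm = 13974, mean = 97.7203
Σfm² = 1371740
Σf(m − x̄)² = Σfm² − (Σfm)²/n = 1371740 − 13974²/143 = 6196.8112
Population variance = 6196.8112 / 143 = 43.3343
Standard deviation = √43.3343 = 6.5829

6.58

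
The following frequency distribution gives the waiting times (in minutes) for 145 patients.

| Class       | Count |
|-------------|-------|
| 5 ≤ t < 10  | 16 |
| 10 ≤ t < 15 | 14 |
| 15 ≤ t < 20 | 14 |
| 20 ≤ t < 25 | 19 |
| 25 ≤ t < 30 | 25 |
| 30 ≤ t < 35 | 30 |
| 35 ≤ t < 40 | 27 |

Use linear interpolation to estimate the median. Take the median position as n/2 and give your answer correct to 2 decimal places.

Cumulative frequencies: 16, 30, 44, 63, 88, 118, 145
n = 145; position = n/2 = 72.5.
This falls in the class 25 ≤ t < 30: L = 25, F = 63, f = 25, h = 5.
Median ≈ 25 + ((72.5 − 63) / 25) × 5 = 26.9000

26.90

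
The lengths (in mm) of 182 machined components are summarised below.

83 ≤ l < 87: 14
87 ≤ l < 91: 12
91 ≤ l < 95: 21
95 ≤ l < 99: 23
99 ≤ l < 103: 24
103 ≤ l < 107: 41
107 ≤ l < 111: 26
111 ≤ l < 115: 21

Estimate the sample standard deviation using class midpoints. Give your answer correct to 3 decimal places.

8.266

Midpoints: 85, 89, 93, 97, 101, 105, 109, 113
n = 182, Σfm = 18378, mean = 100.9780
Σfm² = 1868142
Σf(m − x̄)² = Σfm² − (Σfm)²/n = 1868142 − 18378²/182 = 12367.9121
Sample variance = 12367.9121 / 181 = 68.3310
Standard deviation = √68.3310 = 8.2663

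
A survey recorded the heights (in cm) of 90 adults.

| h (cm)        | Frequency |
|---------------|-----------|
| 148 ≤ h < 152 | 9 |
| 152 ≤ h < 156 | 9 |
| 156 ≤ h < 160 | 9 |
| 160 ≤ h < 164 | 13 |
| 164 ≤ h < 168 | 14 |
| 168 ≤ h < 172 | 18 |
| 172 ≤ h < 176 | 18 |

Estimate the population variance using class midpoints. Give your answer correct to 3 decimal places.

Midpoints: 150, 154, 158, 162, 166, 170, 174
n = 90, Σfm = 14780, mean = 164.2222
Σfm² = 2432744
Σf(m − x̄)² = Σfm² − (Σfm)²/n = 2432744 − 14780²/90 = 5539.5556
Population variance = 5539.5556 / 90 = 61.5506

61.551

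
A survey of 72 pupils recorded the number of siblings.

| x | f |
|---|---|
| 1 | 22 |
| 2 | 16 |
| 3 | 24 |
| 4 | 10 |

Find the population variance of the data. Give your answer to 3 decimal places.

Values: 1, 2, 3, 4
n = 72, Σfx = 166, mean = 2.3056
Σfx² = 462
Σf(x − x̄)² = Σfx² − (Σfx)²/n = 462 − 166²/72 = 79.2778
Population variance = 79.2778 / 72 = 1.1011

1.101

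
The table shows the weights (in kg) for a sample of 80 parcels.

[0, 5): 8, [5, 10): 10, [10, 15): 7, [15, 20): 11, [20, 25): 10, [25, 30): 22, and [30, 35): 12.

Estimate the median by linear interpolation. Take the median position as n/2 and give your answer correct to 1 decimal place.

Cumulative frequencies: 8, 18, 25, 36, 46, 68, 80
n = 80; position = n/2 = 40.
This falls in the class [20, 25): L = 20, F = 36, f = 10, h = 5.
Median ≈ 20 + ((40 − 36) / 10) × 5 = 22.0000

22.0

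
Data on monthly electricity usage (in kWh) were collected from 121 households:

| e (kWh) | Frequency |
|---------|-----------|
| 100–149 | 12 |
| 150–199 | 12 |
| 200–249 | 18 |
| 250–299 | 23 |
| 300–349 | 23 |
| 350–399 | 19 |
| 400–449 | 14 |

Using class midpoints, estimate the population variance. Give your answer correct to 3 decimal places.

8137.081

Midpoints: 124.5, 174.5, 224.5, 274.5, 324.5, 374.5, 424.5
n = 121, Σfm = 34464.5, mean = 284.8306
Σfm² = 10801130.25
Σf(m − x̄)² = Σfm² − (Σfm)²/n = 10801130.25 − 34464.5²/121 = 984586.7769
Population variance = 984586.7769 / 121 = 8137.0808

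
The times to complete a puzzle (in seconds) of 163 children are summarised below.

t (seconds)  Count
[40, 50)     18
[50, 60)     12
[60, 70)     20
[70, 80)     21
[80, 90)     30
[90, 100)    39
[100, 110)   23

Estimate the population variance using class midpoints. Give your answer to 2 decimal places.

Midpoints: 45, 55, 65, 75, 85, 95, 105
n = 163, Σfm = 13015, mean = 79.8466
Σfm² = 1097675
Σf(m − x̄)² = Σfm² − (Σfm)²/n = 1097675 − 13015²/163 = 58471.1656
Population variance = 58471.1656 / 163 = 358.7188

358.72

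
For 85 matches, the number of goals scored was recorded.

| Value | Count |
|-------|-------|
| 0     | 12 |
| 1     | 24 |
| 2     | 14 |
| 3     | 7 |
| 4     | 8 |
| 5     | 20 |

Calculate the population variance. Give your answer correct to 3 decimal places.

Values: 0, 1, 2, 3, 4, 5
n = 85, Σfx = 205, mean = 2.4118
Σfx² = 771
Σf(x − x̄)² = Σfx² − (Σfx)²/n = 771 − 205²/85 = 276.5882
Population variance = 276.5882 / 85 = 3.2540

3.254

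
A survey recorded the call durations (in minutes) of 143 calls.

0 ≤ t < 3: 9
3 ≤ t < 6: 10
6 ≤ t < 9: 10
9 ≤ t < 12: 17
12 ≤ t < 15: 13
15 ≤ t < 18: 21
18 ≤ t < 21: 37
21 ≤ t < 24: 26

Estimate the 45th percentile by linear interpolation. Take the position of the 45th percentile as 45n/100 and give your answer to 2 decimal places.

15.76

Cumulative frequencies: 9, 19, 29, 46, 59, 80, 117, 143
n = 143; position = 45n/100 = 64.35.
This falls in the class 15 ≤ t < 18: L = 15, F = 59, f = 21, h = 3.
45th percentile ≈ 15 + ((64.35 − 59) / 21) × 3 = 15.7643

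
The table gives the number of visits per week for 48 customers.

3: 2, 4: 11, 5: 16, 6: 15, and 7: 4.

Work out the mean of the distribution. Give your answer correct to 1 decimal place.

5.2

Values: 3, 4, 5, 6, 7
Σfx = 2×3 + 11×4 + 16×5 + 15×6 + 4×7 = 248
n = Σf = 48
Mean = 248 / 48 = 5.1667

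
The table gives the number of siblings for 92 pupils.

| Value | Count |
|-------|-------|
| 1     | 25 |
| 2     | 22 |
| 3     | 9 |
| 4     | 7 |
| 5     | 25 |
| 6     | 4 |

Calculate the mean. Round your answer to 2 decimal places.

Values: 1, 2, 3, 4, 5, 6
Σfx = 25×1 + 22×2 + 9×3 + 7×4 + 25×5 + 4×6 = 273
n = Σf = 92
Mean = 273 / 92 = 2.9674

2.97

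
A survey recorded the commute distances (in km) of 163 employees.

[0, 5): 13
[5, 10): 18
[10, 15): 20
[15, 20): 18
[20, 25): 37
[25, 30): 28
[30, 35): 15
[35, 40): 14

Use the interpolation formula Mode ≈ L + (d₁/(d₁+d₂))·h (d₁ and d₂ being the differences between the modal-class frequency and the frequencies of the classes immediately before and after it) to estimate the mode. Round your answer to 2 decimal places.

23.39

Modal class: [20, 25) (highest frequency 37).
d₁ = 37 − 18 = 19, d₂ = 37 − 28 = 9
Mode ≈ 20 + (19/(19+9)) × 5 = 20 + 3.3929 = 23.3929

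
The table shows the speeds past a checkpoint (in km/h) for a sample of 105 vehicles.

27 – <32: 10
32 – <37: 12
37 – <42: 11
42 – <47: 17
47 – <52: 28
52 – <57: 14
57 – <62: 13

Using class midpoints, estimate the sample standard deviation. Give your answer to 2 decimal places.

Midpoints: 29.5, 34.5, 39.5, 44.5, 49.5, 54.5, 59.5
n = 105, Σfm = 4822.5, mean = 45.9286
Σfm² = 230026.25
Σf(m − x̄)² = Σfm² − (Σfm)²/n = 230026.25 − 4822.5²/105 = 8535.7143
Sample variance = 8535.7143 / 104 = 82.0742
Standard deviation = √82.0742 = 9.0595

9.06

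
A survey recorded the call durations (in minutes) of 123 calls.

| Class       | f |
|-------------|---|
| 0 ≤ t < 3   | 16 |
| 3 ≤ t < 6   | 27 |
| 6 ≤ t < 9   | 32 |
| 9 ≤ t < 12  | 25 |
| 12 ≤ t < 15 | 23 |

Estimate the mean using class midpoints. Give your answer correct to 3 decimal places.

7.793

Midpoints: 1.5, 4.5, 7.5, 10.5, 13.5
Σfm = 16×1.5 + 27×4.5 + 32×7.5 + 25×10.5 + 23×13.5 = 958.5
n = Σf = 123
Mean = 958.5 / 123 = 7.7927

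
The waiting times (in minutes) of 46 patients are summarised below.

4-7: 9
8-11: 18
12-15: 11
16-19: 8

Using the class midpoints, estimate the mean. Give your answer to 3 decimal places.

Midpoints: 5.5, 9.5, 13.5, 17.5
Σfm = 9×5.5 + 18×9.5 + 11×13.5 + 8×17.5 = 509
n = Σf = 46
Mean = 509 / 46 = 11.0652

11.065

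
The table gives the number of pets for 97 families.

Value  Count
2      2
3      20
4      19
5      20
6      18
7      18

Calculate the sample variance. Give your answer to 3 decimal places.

2.143

Values: 2, 3, 4, 5, 6, 7
n = 97, Σfx = 474, mean = 4.8866
Σfx² = 2522
Σf(x − x̄)² = Σfx² − (Σfx)²/n = 2522 − 474²/97 = 205.7526
Sample variance = 205.7526 / 96 = 2.1433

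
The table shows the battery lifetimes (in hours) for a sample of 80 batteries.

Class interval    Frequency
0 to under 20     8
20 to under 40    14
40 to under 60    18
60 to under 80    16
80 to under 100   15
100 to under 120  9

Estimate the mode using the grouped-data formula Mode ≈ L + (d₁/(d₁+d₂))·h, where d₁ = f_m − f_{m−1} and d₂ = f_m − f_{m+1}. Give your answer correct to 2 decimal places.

53.33

Modal class: 40 to under 60 (highest frequency 18).
d₁ = 18 − 14 = 4, d₂ = 18 − 16 = 2
Mode ≈ 40 + (4/(4+2)) × 20 = 40 + 13.3333 = 53.3333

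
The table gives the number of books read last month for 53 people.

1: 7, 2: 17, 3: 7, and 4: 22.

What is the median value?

3

Cumulative frequencies: 7, 24, 31, 53
n = 53, so the median is the value in position (n+1)/2 = 27.
Position 27 falls at value 3.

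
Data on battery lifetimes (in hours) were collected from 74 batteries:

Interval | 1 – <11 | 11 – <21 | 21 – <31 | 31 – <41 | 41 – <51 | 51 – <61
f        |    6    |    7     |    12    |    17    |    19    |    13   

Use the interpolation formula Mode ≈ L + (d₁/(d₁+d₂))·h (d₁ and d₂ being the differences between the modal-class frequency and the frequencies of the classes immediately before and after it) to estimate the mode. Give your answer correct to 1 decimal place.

43.5

Modal class: 41 – <51 (highest frequency 19).
d₁ = 19 − 17 = 2, d₂ = 19 − 13 = 6
Mode ≈ 41 + (2/(2+6)) × 10 = 41 + 2.5000 = 43.5000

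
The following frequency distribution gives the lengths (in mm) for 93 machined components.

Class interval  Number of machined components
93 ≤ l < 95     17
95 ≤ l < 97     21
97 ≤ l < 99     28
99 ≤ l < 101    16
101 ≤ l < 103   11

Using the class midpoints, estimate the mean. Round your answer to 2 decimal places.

97.63

Midpoints: 94, 96, 98, 100, 102
Σfm = 17×94 + 21×96 + 28×98 + 16×100 + 11×102 = 9080
n = Σf = 93
Mean = 9080 / 93 = 97.6344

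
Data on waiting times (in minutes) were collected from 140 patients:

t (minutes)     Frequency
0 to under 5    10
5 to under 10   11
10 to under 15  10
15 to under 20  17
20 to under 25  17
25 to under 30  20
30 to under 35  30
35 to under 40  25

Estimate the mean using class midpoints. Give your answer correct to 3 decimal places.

24.107

Midpoints: 2.5, 7.5, 12.5, 17.5, 22.5, 27.5, 32.5, 37.5
Σfm = 10×2.5 + 11×7.5 + 10×12.5 + 17×17.5 + 17×22.5 + 20×27.5 + 30×32.5 + 25×37.5 = 3375
n = Σf = 140
Mean = 3375 / 140 = 24.1071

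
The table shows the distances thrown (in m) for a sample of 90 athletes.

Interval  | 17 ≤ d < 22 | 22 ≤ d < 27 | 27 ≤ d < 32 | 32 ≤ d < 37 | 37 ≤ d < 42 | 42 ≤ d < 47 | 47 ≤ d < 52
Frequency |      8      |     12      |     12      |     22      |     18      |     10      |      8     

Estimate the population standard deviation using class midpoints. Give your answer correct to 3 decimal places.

8.530

Midpoints: 19.5, 24.5, 29.5, 34.5, 39.5, 44.5, 49.5
n = 90, Σfm = 3115, mean = 34.6111
Σfm² = 114362.5
Σf(m − x̄)² = Σfm² − (Σfm)²/n = 114362.5 − 3115²/90 = 6548.8889
Population variance = 6548.8889 / 90 = 72.7654
Standard deviation = √72.7654 = 8.5303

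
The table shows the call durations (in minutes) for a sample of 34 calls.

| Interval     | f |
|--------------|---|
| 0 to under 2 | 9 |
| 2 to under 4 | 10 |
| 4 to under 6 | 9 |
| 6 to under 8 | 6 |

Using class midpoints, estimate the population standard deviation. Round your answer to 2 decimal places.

2.11

Midpoints: 1, 3, 5, 7
n = 34, Σfm = 126, mean = 3.7059
Σfm² = 618
Σf(m − x̄)² = Σfm² − (Σfm)²/n = 618 − 126²/34 = 151.0588
Population variance = 151.0588 / 34 = 4.4429
Standard deviation = √4.4429 = 2.1078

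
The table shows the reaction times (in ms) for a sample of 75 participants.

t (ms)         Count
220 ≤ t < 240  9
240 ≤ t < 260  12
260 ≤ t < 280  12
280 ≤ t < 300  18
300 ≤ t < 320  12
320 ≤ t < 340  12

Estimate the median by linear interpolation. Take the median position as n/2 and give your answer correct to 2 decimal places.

285.00

Cumulative frequencies: 9, 21, 33, 51, 63, 75
n = 75; position = n/2 = 37.5.
This falls in the class 280 ≤ t < 300: L = 280, F = 33, f = 18, h = 20.
Median ≈ 280 + ((37.5 − 33) / 18) × 20 = 285.0000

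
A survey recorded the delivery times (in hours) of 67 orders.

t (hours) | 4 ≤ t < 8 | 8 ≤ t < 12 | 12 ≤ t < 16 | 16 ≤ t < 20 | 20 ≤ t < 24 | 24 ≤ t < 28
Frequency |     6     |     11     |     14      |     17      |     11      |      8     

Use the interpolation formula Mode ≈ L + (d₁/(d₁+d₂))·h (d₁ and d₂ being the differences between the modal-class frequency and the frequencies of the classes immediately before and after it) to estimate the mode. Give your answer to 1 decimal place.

Modal class: 16 ≤ t < 20 (highest frequency 17).
d₁ = 17 − 14 = 3, d₂ = 17 − 11 = 6
Mode ≈ 16 + (3/(3+6)) × 4 = 16 + 1.3333 = 17.3333

17.3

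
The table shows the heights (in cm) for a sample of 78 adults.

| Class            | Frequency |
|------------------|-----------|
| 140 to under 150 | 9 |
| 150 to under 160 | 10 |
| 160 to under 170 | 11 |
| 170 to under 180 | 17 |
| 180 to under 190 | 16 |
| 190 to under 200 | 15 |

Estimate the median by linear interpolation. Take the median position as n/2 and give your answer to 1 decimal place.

Cumulative frequencies: 9, 19, 30, 47, 63, 78
n = 78; position = n/2 = 39.
This falls in the class 170 to under 180: L = 170, F = 30, f = 17, h = 10.
Median ≈ 170 + ((39 − 30) / 17) × 10 = 175.2941

175.3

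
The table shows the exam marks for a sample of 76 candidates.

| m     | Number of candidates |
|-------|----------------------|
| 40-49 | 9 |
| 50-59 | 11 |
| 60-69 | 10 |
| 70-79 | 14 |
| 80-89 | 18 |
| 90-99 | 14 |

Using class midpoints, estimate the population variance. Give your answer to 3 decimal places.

272.074

Midpoints: 44.5, 54.5, 64.5, 74.5, 84.5, 94.5
n = 76, Σfm = 5532, mean = 72.7895
Σfm² = 423349
Σf(m − x̄)² = Σfm² − (Σfm)²/n = 423349 − 5532²/76 = 20677.6316
Population variance = 20677.6316 / 76 = 272.0741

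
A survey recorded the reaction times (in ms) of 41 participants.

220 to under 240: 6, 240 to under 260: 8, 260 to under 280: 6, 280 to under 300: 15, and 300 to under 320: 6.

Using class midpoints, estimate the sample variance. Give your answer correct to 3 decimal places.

Midpoints: 230, 250, 270, 290, 310
n = 41, Σfm = 11210, mean = 273.4146
Σfm² = 3092900
Σf(m − x̄)² = Σfm² − (Σfm)²/n = 3092900 − 11210²/41 = 27921.9512
Sample variance = 27921.9512 / 40 = 698.0488

698.049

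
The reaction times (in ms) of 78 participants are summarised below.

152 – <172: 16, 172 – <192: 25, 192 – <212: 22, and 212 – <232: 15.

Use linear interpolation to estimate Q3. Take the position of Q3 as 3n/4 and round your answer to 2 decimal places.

207.91

Cumulative frequencies: 16, 41, 63, 78
n = 78; position = 3n/4 = 58.5.
This falls in the class 192 – <212: L = 192, F = 41, f = 22, h = 20.
Upper quartile ≈ 192 + ((58.5 − 41) / 22) × 20 = 207.9091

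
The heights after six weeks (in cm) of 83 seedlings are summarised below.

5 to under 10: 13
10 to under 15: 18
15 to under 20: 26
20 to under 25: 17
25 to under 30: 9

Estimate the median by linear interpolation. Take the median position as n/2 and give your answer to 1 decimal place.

Cumulative frequencies: 13, 31, 57, 74, 83
n = 83; position = n/2 = 41.5.
This falls in the class 15 to under 20: L = 15, F = 31, f = 26, h = 5.
Median ≈ 15 + ((41.5 − 31) / 26) × 5 = 17.0192

17.0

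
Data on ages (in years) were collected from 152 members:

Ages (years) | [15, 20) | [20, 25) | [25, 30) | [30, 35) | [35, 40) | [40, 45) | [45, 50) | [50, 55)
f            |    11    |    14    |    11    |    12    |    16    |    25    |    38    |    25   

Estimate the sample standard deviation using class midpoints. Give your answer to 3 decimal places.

Midpoints: 17.5, 22.5, 27.5, 32.5, 37.5, 42.5, 47.5, 52.5
n = 152, Σfm = 5980, mean = 39.3421
Σfm² = 253750
Σf(m − x̄)² = Σfm² − (Σfm)²/n = 253750 − 5980²/152 = 18484.2105
Sample variance = 18484.2105 / 151 = 122.4120
Standard deviation = √122.4120 = 11.0640

11.064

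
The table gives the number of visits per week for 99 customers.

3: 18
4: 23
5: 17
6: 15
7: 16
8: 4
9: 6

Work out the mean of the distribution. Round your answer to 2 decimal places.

Values: 3, 4, 5, 6, 7, 8, 9
Σfx = 18×3 + 23×4 + 17×5 + 15×6 + 16×7 + 4×8 + 6×9 = 519
n = Σf = 99
Mean = 519 / 99 = 5.2424

5.24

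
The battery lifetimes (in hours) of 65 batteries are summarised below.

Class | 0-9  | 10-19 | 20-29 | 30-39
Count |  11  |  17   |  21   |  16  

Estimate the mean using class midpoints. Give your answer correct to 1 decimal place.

Midpoints: 4.5, 14.5, 24.5, 34.5
Σfm = 11×4.5 + 17×14.5 + 21×24.5 + 16×34.5 = 1362.5
n = Σf = 65
Mean = 1362.5 / 65 = 20.9615

21.0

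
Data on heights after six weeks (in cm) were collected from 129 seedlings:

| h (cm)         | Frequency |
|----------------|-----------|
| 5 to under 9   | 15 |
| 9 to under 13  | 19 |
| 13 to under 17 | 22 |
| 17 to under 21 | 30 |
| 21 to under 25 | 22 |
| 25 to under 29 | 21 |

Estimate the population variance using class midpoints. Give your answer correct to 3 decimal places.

40.430

Midpoints: 7, 11, 15, 19, 23, 27
n = 129, Σfm = 2287, mean = 17.7287
Σfm² = 45761
Σf(m − x̄)² = Σfm² − (Σfm)²/n = 45761 − 2287²/129 = 5215.5039
Population variance = 5215.5039 / 129 = 40.4303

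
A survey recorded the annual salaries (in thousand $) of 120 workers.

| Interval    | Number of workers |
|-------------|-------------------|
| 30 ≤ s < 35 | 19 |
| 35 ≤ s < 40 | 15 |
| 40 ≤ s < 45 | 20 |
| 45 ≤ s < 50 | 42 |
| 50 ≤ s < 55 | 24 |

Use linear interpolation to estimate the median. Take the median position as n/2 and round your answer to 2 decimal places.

45.71

Cumulative frequencies: 19, 34, 54, 96, 120
n = 120; position = n/2 = 60.
This falls in the class 45 ≤ s < 50: L = 45, F = 54, f = 42, h = 5.
Median ≈ 45 + ((60 − 54) / 42) × 5 = 45.7143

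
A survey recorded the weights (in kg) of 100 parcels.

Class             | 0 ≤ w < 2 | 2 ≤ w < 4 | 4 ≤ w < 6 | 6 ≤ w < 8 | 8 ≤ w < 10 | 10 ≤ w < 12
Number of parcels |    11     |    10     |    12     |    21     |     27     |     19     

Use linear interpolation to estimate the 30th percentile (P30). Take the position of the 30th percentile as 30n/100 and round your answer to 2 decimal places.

Cumulative frequencies: 11, 21, 33, 54, 81, 100
n = 100; position = 30n/100 = 30.
This falls in the class 4 ≤ w < 6: L = 4, F = 21, f = 12, h = 2.
30th percentile ≈ 4 + ((30 − 21) / 12) × 2 = 5.5000

5.50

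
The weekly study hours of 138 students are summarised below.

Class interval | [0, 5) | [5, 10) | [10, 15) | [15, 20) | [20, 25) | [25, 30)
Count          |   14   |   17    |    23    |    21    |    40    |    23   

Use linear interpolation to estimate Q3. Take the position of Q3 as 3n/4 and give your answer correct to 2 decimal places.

Cumulative frequencies: 14, 31, 54, 75, 115, 138
n = 138; position = 3n/4 = 103.5.
This falls in the class [20, 25): L = 20, F = 75, f = 40, h = 5.
Upper quartile ≈ 20 + ((103.5 − 75) / 40) × 5 = 23.5625

23.56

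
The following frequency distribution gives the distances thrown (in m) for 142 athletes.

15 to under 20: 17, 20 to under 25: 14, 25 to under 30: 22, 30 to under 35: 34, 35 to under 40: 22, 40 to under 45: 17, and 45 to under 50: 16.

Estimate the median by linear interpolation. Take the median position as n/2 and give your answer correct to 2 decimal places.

Cumulative frequencies: 17, 31, 53, 87, 109, 126, 142
n = 142; position = n/2 = 71.
This falls in the class 30 to under 35: L = 30, F = 53, f = 34, h = 5.
Median ≈ 30 + ((71 − 53) / 34) × 5 = 32.6471

32.65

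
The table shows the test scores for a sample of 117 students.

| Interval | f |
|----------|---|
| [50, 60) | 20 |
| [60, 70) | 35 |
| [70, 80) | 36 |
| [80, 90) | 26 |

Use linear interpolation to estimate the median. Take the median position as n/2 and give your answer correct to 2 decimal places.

Cumulative frequencies: 20, 55, 91, 117
n = 117; position = n/2 = 58.5.
This falls in the class [70, 80): L = 70, F = 55, f = 36, h = 10.
Median ≈ 70 + ((58.5 − 55) / 36) × 10 = 70.9722

70.97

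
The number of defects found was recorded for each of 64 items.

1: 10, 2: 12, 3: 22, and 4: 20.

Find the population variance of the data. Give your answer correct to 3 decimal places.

Values: 1, 2, 3, 4
n = 64, Σfx = 180, mean = 2.8125
Σfx² = 576
Σf(x − x̄)² = Σfx² − (Σfx)²/n = 576 − 180²/64 = 69.7500
Population variance = 69.7500 / 64 = 1.0898

1.090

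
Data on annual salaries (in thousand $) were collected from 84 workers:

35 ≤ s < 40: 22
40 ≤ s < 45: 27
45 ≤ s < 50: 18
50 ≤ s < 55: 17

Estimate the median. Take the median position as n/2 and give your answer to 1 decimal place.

43.7

Cumulative frequencies: 22, 49, 67, 84
n = 84; position = n/2 = 42.
This falls in the class 40 ≤ s < 45: L = 40, F = 22, f = 27, h = 5.
Median ≈ 40 + ((42 − 22) / 27) × 5 = 43.7037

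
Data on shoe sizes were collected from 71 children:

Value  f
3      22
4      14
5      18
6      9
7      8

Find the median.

4

Cumulative frequencies: 22, 36, 54, 63, 71
n = 71, so the median is the value in position (n+1)/2 = 36.
Position 36 falls at value 4.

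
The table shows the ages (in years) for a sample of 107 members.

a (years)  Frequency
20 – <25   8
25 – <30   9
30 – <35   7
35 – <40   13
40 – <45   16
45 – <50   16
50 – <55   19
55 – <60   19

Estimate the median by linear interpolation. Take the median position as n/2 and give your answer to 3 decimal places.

45.156

Cumulative frequencies: 8, 17, 24, 37, 53, 69, 88, 107
n = 107; position = n/2 = 53.5.
This falls in the class 45 – <50: L = 45, F = 53, f = 16, h = 5.
Median ≈ 45 + ((53.5 − 53) / 16) × 5 = 45.1562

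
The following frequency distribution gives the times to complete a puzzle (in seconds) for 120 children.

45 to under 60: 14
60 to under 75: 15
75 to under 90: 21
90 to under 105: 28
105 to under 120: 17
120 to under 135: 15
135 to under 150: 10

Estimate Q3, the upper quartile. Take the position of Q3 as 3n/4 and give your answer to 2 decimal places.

Cumulative frequencies: 14, 29, 50, 78, 95, 110, 120
n = 120; position = 3n/4 = 90.
This falls in the class 105 to under 120: L = 105, F = 78, f = 17, h = 15.
Upper quartile ≈ 105 + ((90 − 78) / 17) × 15 = 115.5882

115.59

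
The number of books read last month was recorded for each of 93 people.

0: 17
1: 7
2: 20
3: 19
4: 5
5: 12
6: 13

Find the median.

3

Cumulative frequencies: 17, 24, 44, 63, 68, 80, 93
n = 93, so the median is the value in position (n+1)/2 = 47.
Position 47 falls at value 3.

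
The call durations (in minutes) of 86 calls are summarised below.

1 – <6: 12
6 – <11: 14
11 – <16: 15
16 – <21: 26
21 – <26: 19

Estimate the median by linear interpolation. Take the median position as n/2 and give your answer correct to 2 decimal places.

Cumulative frequencies: 12, 26, 41, 67, 86
n = 86; position = n/2 = 43.
This falls in the class 16 – <21: L = 16, F = 41, f = 26, h = 5.
Median ≈ 16 + ((43 − 41) / 26) × 5 = 16.3846

16.38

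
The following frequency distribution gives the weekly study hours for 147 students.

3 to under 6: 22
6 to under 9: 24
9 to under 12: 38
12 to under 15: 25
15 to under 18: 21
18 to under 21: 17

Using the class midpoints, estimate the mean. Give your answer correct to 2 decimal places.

Midpoints: 4.5, 7.5, 10.5, 13.5, 16.5, 19.5
Σfm = 22×4.5 + 24×7.5 + 38×10.5 + 25×13.5 + 21×16.5 + 17×19.5 = 1693.5
n = Σf = 147
Mean = 1693.5 / 147 = 11.5204

11.52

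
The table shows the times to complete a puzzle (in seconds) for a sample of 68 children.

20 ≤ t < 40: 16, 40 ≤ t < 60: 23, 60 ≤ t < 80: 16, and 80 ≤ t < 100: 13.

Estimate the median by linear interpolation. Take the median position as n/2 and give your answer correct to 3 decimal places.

55.652

Cumulative frequencies: 16, 39, 55, 68
n = 68; position = n/2 = 34.
This falls in the class 40 ≤ t < 60: L = 40, F = 16, f = 23, h = 20.
Median ≈ 40 + ((34 − 16) / 23) × 20 = 55.6522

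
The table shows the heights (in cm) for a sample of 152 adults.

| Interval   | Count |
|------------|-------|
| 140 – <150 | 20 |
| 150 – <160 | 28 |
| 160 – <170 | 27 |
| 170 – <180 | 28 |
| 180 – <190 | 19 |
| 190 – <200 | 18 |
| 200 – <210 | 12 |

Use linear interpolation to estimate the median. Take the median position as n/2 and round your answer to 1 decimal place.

Cumulative frequencies: 20, 48, 75, 103, 122, 140, 152
n = 152; position = n/2 = 76.
This falls in the class 170 – <180: L = 170, F = 75, f = 28, h = 10.
Median ≈ 170 + ((76 − 75) / 28) × 10 = 170.3571

170.4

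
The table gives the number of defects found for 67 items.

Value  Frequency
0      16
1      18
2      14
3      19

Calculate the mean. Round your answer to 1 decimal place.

1.5

Values: 0, 1, 2, 3
Σfx = 16×0 + 18×1 + 14×2 + 19×3 = 103
n = Σf = 67
Mean = 103 / 67 = 1.5373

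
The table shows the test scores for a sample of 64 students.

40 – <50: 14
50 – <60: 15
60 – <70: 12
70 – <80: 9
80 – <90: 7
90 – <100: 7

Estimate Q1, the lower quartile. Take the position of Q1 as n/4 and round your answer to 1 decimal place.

Cumulative frequencies: 14, 29, 41, 50, 57, 64
n = 64; position = n/4 = 16.
This falls in the class 50 – <60: L = 50, F = 14, f = 15, h = 10.
Lower quartile ≈ 50 + ((16 − 14) / 15) × 10 = 51.3333

51.3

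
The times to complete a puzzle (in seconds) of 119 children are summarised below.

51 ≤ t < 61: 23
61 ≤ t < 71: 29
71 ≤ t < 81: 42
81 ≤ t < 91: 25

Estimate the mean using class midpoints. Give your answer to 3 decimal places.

Midpoints: 56, 66, 76, 86
Σfm = 23×56 + 29×66 + 42×76 + 25×86 = 8544
n = Σf = 119
Mean = 8544 / 119 = 71.7983

71.798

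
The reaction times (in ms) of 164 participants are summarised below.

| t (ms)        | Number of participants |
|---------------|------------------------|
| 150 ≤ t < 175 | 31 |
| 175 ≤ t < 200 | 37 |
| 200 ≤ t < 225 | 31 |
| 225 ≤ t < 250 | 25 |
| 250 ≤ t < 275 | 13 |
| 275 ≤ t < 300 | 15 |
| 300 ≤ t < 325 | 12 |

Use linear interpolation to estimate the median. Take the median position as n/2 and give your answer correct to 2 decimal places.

Cumulative frequencies: 31, 68, 99, 124, 137, 152, 164
n = 164; position = n/2 = 82.
This falls in the class 200 ≤ t < 225: L = 200, F = 68, f = 31, h = 25.
Median ≈ 200 + ((82 − 68) / 31) × 25 = 211.2903

211.29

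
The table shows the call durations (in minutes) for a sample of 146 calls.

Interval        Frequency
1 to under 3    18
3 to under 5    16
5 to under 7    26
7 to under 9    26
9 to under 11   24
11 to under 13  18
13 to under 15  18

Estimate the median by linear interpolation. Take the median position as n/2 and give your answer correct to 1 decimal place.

8.0

Cumulative frequencies: 18, 34, 60, 86, 110, 128, 146
n = 146; position = n/2 = 73.
This falls in the class 7 to under 9: L = 7, F = 60, f = 26, h = 2.
Median ≈ 7 + ((73 − 60) / 26) × 2 = 8.0000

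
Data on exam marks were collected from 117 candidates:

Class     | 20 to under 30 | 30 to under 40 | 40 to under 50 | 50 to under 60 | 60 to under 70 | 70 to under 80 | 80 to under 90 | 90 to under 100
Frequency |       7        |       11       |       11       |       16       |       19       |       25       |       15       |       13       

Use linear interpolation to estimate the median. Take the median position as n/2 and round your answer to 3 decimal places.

67.105

Cumulative frequencies: 7, 18, 29, 45, 64, 89, 104, 117
n = 117; position = n/2 = 58.5.
This falls in the class 60 to under 70: L = 60, F = 45, f = 19, h = 10.
Median ≈ 60 + ((58.5 − 45) / 19) × 10 = 67.1053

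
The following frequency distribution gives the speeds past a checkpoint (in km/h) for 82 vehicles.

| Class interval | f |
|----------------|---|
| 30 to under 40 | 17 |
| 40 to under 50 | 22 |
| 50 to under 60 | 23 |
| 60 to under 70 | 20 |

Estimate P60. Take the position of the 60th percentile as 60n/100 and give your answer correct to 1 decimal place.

54.4

Cumulative frequencies: 17, 39, 62, 82
n = 82; position = 60n/100 = 49.2.
This falls in the class 50 to under 60: L = 50, F = 39, f = 23, h = 10.
60th percentile ≈ 50 + ((49.2 − 39) / 23) × 10 = 54.4348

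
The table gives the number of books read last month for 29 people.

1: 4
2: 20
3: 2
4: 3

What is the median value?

2

Cumulative frequencies: 4, 24, 26, 29
n = 29, so the median is the value in position (n+1)/2 = 15.
Position 15 falls at value 2.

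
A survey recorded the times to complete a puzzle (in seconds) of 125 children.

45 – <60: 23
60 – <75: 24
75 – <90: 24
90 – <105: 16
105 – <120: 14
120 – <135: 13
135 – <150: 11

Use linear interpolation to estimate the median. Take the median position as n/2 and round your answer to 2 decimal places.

84.69

Cumulative frequencies: 23, 47, 71, 87, 101, 114, 125
n = 125; position = n/2 = 62.5.
This falls in the class 75 – <90: L = 75, F = 47, f = 24, h = 15.
Median ≈ 75 + ((62.5 − 47) / 24) × 15 = 84.6875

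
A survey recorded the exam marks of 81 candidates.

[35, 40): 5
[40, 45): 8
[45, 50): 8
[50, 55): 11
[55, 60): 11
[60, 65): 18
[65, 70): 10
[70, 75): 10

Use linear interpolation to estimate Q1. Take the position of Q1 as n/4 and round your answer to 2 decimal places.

49.53

Cumulative frequencies: 5, 13, 21, 32, 43, 61, 71, 81
n = 81; position = n/4 = 20.25.
This falls in the class [45, 50): L = 45, F = 13, f = 8, h = 5.
Lower quartile ≈ 45 + ((20.25 − 13) / 8) × 5 = 49.5312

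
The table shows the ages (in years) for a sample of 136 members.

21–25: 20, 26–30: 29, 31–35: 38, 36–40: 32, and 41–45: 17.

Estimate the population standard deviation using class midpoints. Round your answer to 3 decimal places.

6.197

Midpoints: 23, 28, 33, 38, 43
n = 136, Σfm = 4473, mean = 32.8897
Σfm² = 152339
Σf(m − x̄)² = Σfm² − (Σfm)²/n = 152339 − 4473²/136 = 5223.3456
Population variance = 5223.3456 / 136 = 38.4070
Standard deviation = √38.4070 = 6.1973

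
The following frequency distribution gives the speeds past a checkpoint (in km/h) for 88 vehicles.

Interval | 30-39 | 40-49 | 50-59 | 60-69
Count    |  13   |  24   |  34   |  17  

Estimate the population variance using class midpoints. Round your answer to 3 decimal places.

Midpoints: 34.5, 44.5, 54.5, 64.5
n = 88, Σfm = 4466, mean = 50.7500
Σfm² = 234712
Σf(m − x̄)² = Σfm² − (Σfm)²/n = 234712 − 4466²/88 = 8062.5000
Population variance = 8062.5000 / 88 = 91.6193

91.619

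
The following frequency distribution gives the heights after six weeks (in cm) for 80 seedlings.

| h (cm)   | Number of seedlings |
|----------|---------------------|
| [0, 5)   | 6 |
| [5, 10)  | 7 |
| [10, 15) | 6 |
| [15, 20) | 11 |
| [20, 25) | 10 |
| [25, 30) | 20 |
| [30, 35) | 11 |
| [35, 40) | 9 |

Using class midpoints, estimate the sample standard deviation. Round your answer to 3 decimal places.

Midpoints: 2.5, 7.5, 12.5, 17.5, 22.5, 27.5, 32.5, 37.5
n = 80, Σfm = 1805, mean = 22.5625
Σfm² = 49200
Σf(m − x̄)² = Σfm² − (Σfm)²/n = 49200 − 1805²/80 = 8474.6875
Sample variance = 8474.6875 / 79 = 107.2745
Standard deviation = √107.2745 = 10.3573

10.357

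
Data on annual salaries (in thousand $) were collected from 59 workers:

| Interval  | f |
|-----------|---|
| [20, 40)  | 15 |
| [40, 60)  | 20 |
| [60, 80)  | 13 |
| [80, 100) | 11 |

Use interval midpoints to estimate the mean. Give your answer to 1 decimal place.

56.8

Midpoints: 30, 50, 70, 90
Σfm = 15×30 + 20×50 + 13×70 + 11×90 = 3350
n = Σf = 59
Mean = 3350 / 59 = 56.7797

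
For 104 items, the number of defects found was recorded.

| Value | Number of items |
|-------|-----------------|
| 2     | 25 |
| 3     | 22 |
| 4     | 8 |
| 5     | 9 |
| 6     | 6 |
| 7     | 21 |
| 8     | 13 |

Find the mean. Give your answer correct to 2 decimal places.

Values: 2, 3, 4, 5, 6, 7, 8
Σfx = 25×2 + 22×3 + 8×4 + 9×5 + 6×6 + 21×7 + 13×8 = 480
n = Σf = 104
Mean = 480 / 104 = 4.6154

4.62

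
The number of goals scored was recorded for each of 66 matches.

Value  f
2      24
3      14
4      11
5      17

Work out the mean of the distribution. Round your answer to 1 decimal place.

Values: 2, 3, 4, 5
Σfx = 24×2 + 14×3 + 11×4 + 17×5 = 219
n = Σf = 66
Mean = 219 / 66 = 3.3182

3.3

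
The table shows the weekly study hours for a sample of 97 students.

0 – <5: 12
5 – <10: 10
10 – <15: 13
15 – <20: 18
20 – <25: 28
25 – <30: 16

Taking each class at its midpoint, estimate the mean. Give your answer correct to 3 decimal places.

17.036

Midpoints: 2.5, 7.5, 12.5, 17.5, 22.5, 27.5
Σfm = 12×2.5 + 10×7.5 + 13×12.5 + 18×17.5 + 28×22.5 + 16×27.5 = 1652.5
n = Σf = 97
Mean = 1652.5 / 97 = 17.0361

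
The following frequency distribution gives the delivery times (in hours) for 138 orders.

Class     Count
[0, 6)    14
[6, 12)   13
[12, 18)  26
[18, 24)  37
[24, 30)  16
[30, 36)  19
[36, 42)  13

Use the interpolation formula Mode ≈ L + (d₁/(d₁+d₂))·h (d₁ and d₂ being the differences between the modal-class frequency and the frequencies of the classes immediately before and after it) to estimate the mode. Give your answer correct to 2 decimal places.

20.06

Modal class: [18, 24) (highest frequency 37).
d₁ = 37 − 26 = 11, d₂ = 37 − 16 = 21
Mode ≈ 18 + (11/(11+21)) × 6 = 18 + 2.0625 = 20.0625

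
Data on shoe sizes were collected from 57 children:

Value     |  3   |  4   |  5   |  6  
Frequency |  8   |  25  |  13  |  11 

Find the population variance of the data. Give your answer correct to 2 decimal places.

0.92

Values: 3, 4, 5, 6
n = 57, Σfx = 255, mean = 4.4737
Σfx² = 1193
Σf(x − x̄)² = Σfx² − (Σfx)²/n = 1193 − 255²/57 = 52.2105
Population variance = 52.2105 / 57 = 0.9160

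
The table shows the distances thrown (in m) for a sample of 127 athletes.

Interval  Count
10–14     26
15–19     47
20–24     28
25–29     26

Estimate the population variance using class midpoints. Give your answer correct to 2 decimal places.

26.58

Midpoints: 12, 17, 22, 27
n = 127, Σfm = 2429, mean = 19.1260
Σfm² = 49833
Σf(m − x̄)² = Σfm² − (Σfm)²/n = 49833 − 2429²/127 = 3375.9843
Population variance = 3375.9843 / 127 = 26.5826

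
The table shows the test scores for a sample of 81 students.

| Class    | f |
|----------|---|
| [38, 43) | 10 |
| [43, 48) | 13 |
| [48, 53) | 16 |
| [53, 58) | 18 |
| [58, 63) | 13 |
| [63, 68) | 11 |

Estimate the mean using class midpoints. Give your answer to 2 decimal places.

53.22

Midpoints: 40.5, 45.5, 50.5, 55.5, 60.5, 65.5
Σfm = 10×40.5 + 13×45.5 + 16×50.5 + 18×55.5 + 13×60.5 + 11×65.5 = 4310.5
n = Σf = 81
Mean = 4310.5 / 81 = 53.2160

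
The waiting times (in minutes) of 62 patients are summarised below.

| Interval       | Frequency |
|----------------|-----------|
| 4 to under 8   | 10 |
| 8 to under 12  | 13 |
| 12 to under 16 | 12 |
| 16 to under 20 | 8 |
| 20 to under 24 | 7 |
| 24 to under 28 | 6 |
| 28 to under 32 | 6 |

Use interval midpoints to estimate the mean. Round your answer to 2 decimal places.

16.00

Midpoints: 6, 10, 14, 18, 22, 26, 30
Σfm = 10×6 + 13×10 + 12×14 + 8×18 + 7×22 + 6×26 + 6×30 = 992
n = Σf = 62
Mean = 992 / 62 = 16.0000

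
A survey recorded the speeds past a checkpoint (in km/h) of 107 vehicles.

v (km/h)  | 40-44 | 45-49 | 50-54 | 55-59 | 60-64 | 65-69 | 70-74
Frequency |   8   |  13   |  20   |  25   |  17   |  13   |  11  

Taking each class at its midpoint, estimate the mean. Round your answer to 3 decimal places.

57.280

Midpoints: 42, 47, 52, 57, 62, 67, 72
Σfm = 8×42 + 13×47 + 20×52 + 25×57 + 17×62 + 13×67 + 11×72 = 6129
n = Σf = 107
Mean = 6129 / 107 = 57.2804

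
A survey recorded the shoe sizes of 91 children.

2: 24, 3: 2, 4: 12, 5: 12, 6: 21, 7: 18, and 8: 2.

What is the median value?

5

Cumulative frequencies: 24, 26, 38, 50, 71, 89, 91
n = 91, so the median is the value in position (n+1)/2 = 46.
Position 46 falls at value 5.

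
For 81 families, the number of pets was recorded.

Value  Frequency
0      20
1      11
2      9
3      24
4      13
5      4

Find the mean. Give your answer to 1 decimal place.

2.1

Values: 0, 1, 2, 3, 4, 5
Σfx = 20×0 + 11×1 + 9×2 + 24×3 + 13×4 + 4×5 = 173
n = Σf = 81
Mean = 173 / 81 = 2.1358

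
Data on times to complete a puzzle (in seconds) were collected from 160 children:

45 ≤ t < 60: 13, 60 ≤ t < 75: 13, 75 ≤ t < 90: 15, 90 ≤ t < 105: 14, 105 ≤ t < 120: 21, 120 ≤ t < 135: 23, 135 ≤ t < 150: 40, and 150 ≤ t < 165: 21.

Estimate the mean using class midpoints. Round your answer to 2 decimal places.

Midpoints: 52.5, 67.5, 82.5, 97.5, 112.5, 127.5, 142.5, 157.5
Σfm = 13×52.5 + 13×67.5 + 15×82.5 + 14×97.5 + 21×112.5 + 23×127.5 + 40×142.5 + 21×157.5 = 18465
n = Σf = 160
Mean = 18465 / 160 = 115.4062

115.41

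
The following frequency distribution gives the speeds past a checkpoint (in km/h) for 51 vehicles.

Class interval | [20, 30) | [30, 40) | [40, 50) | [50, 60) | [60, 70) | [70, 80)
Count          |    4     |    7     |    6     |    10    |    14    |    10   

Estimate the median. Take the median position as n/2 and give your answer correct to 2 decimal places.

Cumulative frequencies: 4, 11, 17, 27, 41, 51
n = 51; position = n/2 = 25.5.
This falls in the class [50, 60): L = 50, F = 17, f = 10, h = 10.
Median ≈ 50 + ((25.5 − 17) / 10) × 10 = 58.5000

58.50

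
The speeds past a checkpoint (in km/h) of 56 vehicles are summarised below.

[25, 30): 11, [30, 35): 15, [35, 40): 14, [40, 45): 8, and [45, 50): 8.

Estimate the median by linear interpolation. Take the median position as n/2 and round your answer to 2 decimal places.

Cumulative frequencies: 11, 26, 40, 48, 56
n = 56; position = n/2 = 28.
This falls in the class [35, 40): L = 35, F = 26, f = 14, h = 5.
Median ≈ 35 + ((28 − 26) / 14) × 5 = 35.7143

35.71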